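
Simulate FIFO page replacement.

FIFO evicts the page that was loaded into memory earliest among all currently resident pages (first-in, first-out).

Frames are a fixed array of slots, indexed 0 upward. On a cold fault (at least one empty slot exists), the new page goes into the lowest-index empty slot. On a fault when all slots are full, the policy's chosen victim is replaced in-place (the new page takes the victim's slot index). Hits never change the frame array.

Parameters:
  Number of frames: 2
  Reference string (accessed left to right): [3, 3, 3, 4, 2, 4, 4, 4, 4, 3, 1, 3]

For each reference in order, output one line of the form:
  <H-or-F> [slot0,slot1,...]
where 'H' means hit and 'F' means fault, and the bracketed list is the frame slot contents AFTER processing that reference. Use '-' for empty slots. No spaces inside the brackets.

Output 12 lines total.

F [3,-]
H [3,-]
H [3,-]
F [3,4]
F [2,4]
H [2,4]
H [2,4]
H [2,4]
H [2,4]
F [2,3]
F [1,3]
H [1,3]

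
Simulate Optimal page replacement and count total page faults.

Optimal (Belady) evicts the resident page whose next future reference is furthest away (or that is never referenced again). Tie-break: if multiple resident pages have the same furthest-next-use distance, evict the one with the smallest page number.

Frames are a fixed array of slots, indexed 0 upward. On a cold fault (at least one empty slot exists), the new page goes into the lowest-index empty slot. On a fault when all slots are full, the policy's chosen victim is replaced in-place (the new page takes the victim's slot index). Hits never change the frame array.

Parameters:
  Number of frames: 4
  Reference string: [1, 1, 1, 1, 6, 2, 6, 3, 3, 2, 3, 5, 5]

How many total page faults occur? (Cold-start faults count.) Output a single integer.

Answer: 5

Derivation:
Step 0: ref 1 → FAULT, frames=[1,-,-,-]
Step 1: ref 1 → HIT, frames=[1,-,-,-]
Step 2: ref 1 → HIT, frames=[1,-,-,-]
Step 3: ref 1 → HIT, frames=[1,-,-,-]
Step 4: ref 6 → FAULT, frames=[1,6,-,-]
Step 5: ref 2 → FAULT, frames=[1,6,2,-]
Step 6: ref 6 → HIT, frames=[1,6,2,-]
Step 7: ref 3 → FAULT, frames=[1,6,2,3]
Step 8: ref 3 → HIT, frames=[1,6,2,3]
Step 9: ref 2 → HIT, frames=[1,6,2,3]
Step 10: ref 3 → HIT, frames=[1,6,2,3]
Step 11: ref 5 → FAULT (evict 1), frames=[5,6,2,3]
Step 12: ref 5 → HIT, frames=[5,6,2,3]
Total faults: 5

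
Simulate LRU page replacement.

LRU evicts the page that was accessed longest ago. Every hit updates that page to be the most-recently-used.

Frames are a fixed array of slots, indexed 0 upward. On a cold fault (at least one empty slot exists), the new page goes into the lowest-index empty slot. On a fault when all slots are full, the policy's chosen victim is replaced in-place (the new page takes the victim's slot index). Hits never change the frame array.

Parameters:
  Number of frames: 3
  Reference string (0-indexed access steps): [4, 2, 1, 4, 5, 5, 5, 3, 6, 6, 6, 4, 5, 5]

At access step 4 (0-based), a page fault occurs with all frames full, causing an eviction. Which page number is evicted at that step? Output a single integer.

Answer: 2

Derivation:
Step 0: ref 4 -> FAULT, frames=[4,-,-]
Step 1: ref 2 -> FAULT, frames=[4,2,-]
Step 2: ref 1 -> FAULT, frames=[4,2,1]
Step 3: ref 4 -> HIT, frames=[4,2,1]
Step 4: ref 5 -> FAULT, evict 2, frames=[4,5,1]
At step 4: evicted page 2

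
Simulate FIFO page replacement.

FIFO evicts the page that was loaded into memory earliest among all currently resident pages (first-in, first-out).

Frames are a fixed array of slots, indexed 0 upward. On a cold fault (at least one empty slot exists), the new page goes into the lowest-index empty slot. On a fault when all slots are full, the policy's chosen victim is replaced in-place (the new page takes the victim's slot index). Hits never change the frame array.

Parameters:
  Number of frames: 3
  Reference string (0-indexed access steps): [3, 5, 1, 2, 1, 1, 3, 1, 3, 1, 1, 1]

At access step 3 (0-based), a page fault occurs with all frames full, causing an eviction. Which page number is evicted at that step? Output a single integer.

Step 0: ref 3 -> FAULT, frames=[3,-,-]
Step 1: ref 5 -> FAULT, frames=[3,5,-]
Step 2: ref 1 -> FAULT, frames=[3,5,1]
Step 3: ref 2 -> FAULT, evict 3, frames=[2,5,1]
At step 3: evicted page 3

Answer: 3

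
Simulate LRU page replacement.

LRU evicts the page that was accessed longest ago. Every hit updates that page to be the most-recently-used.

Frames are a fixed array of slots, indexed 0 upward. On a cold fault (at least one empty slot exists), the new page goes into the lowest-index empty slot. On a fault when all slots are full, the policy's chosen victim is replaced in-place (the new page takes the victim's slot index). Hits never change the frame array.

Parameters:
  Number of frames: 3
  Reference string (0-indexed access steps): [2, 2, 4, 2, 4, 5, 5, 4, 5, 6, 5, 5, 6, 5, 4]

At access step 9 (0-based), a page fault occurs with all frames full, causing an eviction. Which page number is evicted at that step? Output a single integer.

Answer: 2

Derivation:
Step 0: ref 2 -> FAULT, frames=[2,-,-]
Step 1: ref 2 -> HIT, frames=[2,-,-]
Step 2: ref 4 -> FAULT, frames=[2,4,-]
Step 3: ref 2 -> HIT, frames=[2,4,-]
Step 4: ref 4 -> HIT, frames=[2,4,-]
Step 5: ref 5 -> FAULT, frames=[2,4,5]
Step 6: ref 5 -> HIT, frames=[2,4,5]
Step 7: ref 4 -> HIT, frames=[2,4,5]
Step 8: ref 5 -> HIT, frames=[2,4,5]
Step 9: ref 6 -> FAULT, evict 2, frames=[6,4,5]
At step 9: evicted page 2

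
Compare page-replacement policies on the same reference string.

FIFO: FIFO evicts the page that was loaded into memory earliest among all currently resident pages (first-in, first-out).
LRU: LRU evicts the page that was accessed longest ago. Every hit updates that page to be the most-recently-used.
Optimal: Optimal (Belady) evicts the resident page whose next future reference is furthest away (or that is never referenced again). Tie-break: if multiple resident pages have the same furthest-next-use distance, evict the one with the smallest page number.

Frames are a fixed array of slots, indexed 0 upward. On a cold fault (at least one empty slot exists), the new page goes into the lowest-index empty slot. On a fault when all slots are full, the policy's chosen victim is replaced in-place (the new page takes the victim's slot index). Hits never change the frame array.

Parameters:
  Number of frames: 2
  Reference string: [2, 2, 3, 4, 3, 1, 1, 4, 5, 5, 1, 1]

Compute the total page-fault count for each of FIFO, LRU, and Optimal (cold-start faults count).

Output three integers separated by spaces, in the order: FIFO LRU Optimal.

Answer: 5 7 5

Derivation:
--- FIFO ---
  step 0: ref 2 -> FAULT, frames=[2,-] (faults so far: 1)
  step 1: ref 2 -> HIT, frames=[2,-] (faults so far: 1)
  step 2: ref 3 -> FAULT, frames=[2,3] (faults so far: 2)
  step 3: ref 4 -> FAULT, evict 2, frames=[4,3] (faults so far: 3)
  step 4: ref 3 -> HIT, frames=[4,3] (faults so far: 3)
  step 5: ref 1 -> FAULT, evict 3, frames=[4,1] (faults so far: 4)
  step 6: ref 1 -> HIT, frames=[4,1] (faults so far: 4)
  step 7: ref 4 -> HIT, frames=[4,1] (faults so far: 4)
  step 8: ref 5 -> FAULT, evict 4, frames=[5,1] (faults so far: 5)
  step 9: ref 5 -> HIT, frames=[5,1] (faults so far: 5)
  step 10: ref 1 -> HIT, frames=[5,1] (faults so far: 5)
  step 11: ref 1 -> HIT, frames=[5,1] (faults so far: 5)
  FIFO total faults: 5
--- LRU ---
  step 0: ref 2 -> FAULT, frames=[2,-] (faults so far: 1)
  step 1: ref 2 -> HIT, frames=[2,-] (faults so far: 1)
  step 2: ref 3 -> FAULT, frames=[2,3] (faults so far: 2)
  step 3: ref 4 -> FAULT, evict 2, frames=[4,3] (faults so far: 3)
  step 4: ref 3 -> HIT, frames=[4,3] (faults so far: 3)
  step 5: ref 1 -> FAULT, evict 4, frames=[1,3] (faults so far: 4)
  step 6: ref 1 -> HIT, frames=[1,3] (faults so far: 4)
  step 7: ref 4 -> FAULT, evict 3, frames=[1,4] (faults so far: 5)
  step 8: ref 5 -> FAULT, evict 1, frames=[5,4] (faults so far: 6)
  step 9: ref 5 -> HIT, frames=[5,4] (faults so far: 6)
  step 10: ref 1 -> FAULT, evict 4, frames=[5,1] (faults so far: 7)
  step 11: ref 1 -> HIT, frames=[5,1] (faults so far: 7)
  LRU total faults: 7
--- Optimal ---
  step 0: ref 2 -> FAULT, frames=[2,-] (faults so far: 1)
  step 1: ref 2 -> HIT, frames=[2,-] (faults so far: 1)
  step 2: ref 3 -> FAULT, frames=[2,3] (faults so far: 2)
  step 3: ref 4 -> FAULT, evict 2, frames=[4,3] (faults so far: 3)
  step 4: ref 3 -> HIT, frames=[4,3] (faults so far: 3)
  step 5: ref 1 -> FAULT, evict 3, frames=[4,1] (faults so far: 4)
  step 6: ref 1 -> HIT, frames=[4,1] (faults so far: 4)
  step 7: ref 4 -> HIT, frames=[4,1] (faults so far: 4)
  step 8: ref 5 -> FAULT, evict 4, frames=[5,1] (faults so far: 5)
  step 9: ref 5 -> HIT, frames=[5,1] (faults so far: 5)
  step 10: ref 1 -> HIT, frames=[5,1] (faults so far: 5)
  step 11: ref 1 -> HIT, frames=[5,1] (faults so far: 5)
  Optimal total faults: 5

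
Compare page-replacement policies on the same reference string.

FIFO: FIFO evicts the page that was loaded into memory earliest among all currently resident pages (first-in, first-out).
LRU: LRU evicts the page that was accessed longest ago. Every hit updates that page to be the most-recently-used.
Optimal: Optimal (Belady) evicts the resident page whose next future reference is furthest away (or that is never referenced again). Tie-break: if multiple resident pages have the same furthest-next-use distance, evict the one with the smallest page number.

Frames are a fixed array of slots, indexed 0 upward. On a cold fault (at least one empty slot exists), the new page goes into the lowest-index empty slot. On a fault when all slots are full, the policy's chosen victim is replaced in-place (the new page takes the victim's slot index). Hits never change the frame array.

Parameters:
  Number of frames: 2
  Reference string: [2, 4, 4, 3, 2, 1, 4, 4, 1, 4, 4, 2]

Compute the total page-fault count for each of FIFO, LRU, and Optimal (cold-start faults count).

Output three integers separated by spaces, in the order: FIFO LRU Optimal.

--- FIFO ---
  step 0: ref 2 -> FAULT, frames=[2,-] (faults so far: 1)
  step 1: ref 4 -> FAULT, frames=[2,4] (faults so far: 2)
  step 2: ref 4 -> HIT, frames=[2,4] (faults so far: 2)
  step 3: ref 3 -> FAULT, evict 2, frames=[3,4] (faults so far: 3)
  step 4: ref 2 -> FAULT, evict 4, frames=[3,2] (faults so far: 4)
  step 5: ref 1 -> FAULT, evict 3, frames=[1,2] (faults so far: 5)
  step 6: ref 4 -> FAULT, evict 2, frames=[1,4] (faults so far: 6)
  step 7: ref 4 -> HIT, frames=[1,4] (faults so far: 6)
  step 8: ref 1 -> HIT, frames=[1,4] (faults so far: 6)
  step 9: ref 4 -> HIT, frames=[1,4] (faults so far: 6)
  step 10: ref 4 -> HIT, frames=[1,4] (faults so far: 6)
  step 11: ref 2 -> FAULT, evict 1, frames=[2,4] (faults so far: 7)
  FIFO total faults: 7
--- LRU ---
  step 0: ref 2 -> FAULT, frames=[2,-] (faults so far: 1)
  step 1: ref 4 -> FAULT, frames=[2,4] (faults so far: 2)
  step 2: ref 4 -> HIT, frames=[2,4] (faults so far: 2)
  step 3: ref 3 -> FAULT, evict 2, frames=[3,4] (faults so far: 3)
  step 4: ref 2 -> FAULT, evict 4, frames=[3,2] (faults so far: 4)
  step 5: ref 1 -> FAULT, evict 3, frames=[1,2] (faults so far: 5)
  step 6: ref 4 -> FAULT, evict 2, frames=[1,4] (faults so far: 6)
  step 7: ref 4 -> HIT, frames=[1,4] (faults so far: 6)
  step 8: ref 1 -> HIT, frames=[1,4] (faults so far: 6)
  step 9: ref 4 -> HIT, frames=[1,4] (faults so far: 6)
  step 10: ref 4 -> HIT, frames=[1,4] (faults so far: 6)
  step 11: ref 2 -> FAULT, evict 1, frames=[2,4] (faults so far: 7)
  LRU total faults: 7
--- Optimal ---
  step 0: ref 2 -> FAULT, frames=[2,-] (faults so far: 1)
  step 1: ref 4 -> FAULT, frames=[2,4] (faults so far: 2)
  step 2: ref 4 -> HIT, frames=[2,4] (faults so far: 2)
  step 3: ref 3 -> FAULT, evict 4, frames=[2,3] (faults so far: 3)
  step 4: ref 2 -> HIT, frames=[2,3] (faults so far: 3)
  step 5: ref 1 -> FAULT, evict 3, frames=[2,1] (faults so far: 4)
  step 6: ref 4 -> FAULT, evict 2, frames=[4,1] (faults so far: 5)
  step 7: ref 4 -> HIT, frames=[4,1] (faults so far: 5)
  step 8: ref 1 -> HIT, frames=[4,1] (faults so far: 5)
  step 9: ref 4 -> HIT, frames=[4,1] (faults so far: 5)
  step 10: ref 4 -> HIT, frames=[4,1] (faults so far: 5)
  step 11: ref 2 -> FAULT, evict 1, frames=[4,2] (faults so far: 6)
  Optimal total faults: 6

Answer: 7 7 6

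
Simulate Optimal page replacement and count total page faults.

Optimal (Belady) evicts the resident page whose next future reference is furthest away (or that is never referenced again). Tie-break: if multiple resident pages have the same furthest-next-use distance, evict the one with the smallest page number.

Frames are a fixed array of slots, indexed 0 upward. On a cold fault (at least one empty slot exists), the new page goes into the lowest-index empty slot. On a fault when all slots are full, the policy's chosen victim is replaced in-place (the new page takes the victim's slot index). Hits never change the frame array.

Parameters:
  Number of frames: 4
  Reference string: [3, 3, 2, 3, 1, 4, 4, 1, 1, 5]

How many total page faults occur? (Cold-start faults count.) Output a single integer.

Answer: 5

Derivation:
Step 0: ref 3 → FAULT, frames=[3,-,-,-]
Step 1: ref 3 → HIT, frames=[3,-,-,-]
Step 2: ref 2 → FAULT, frames=[3,2,-,-]
Step 3: ref 3 → HIT, frames=[3,2,-,-]
Step 4: ref 1 → FAULT, frames=[3,2,1,-]
Step 5: ref 4 → FAULT, frames=[3,2,1,4]
Step 6: ref 4 → HIT, frames=[3,2,1,4]
Step 7: ref 1 → HIT, frames=[3,2,1,4]
Step 8: ref 1 → HIT, frames=[3,2,1,4]
Step 9: ref 5 → FAULT (evict 1), frames=[3,2,5,4]
Total faults: 5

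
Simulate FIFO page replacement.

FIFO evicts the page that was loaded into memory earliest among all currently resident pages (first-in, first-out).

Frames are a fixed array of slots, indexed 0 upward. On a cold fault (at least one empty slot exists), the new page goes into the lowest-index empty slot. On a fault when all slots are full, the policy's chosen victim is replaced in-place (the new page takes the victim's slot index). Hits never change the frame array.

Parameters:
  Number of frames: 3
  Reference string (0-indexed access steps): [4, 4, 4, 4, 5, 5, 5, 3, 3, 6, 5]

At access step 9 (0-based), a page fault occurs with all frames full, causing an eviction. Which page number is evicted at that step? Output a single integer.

Answer: 4

Derivation:
Step 0: ref 4 -> FAULT, frames=[4,-,-]
Step 1: ref 4 -> HIT, frames=[4,-,-]
Step 2: ref 4 -> HIT, frames=[4,-,-]
Step 3: ref 4 -> HIT, frames=[4,-,-]
Step 4: ref 5 -> FAULT, frames=[4,5,-]
Step 5: ref 5 -> HIT, frames=[4,5,-]
Step 6: ref 5 -> HIT, frames=[4,5,-]
Step 7: ref 3 -> FAULT, frames=[4,5,3]
Step 8: ref 3 -> HIT, frames=[4,5,3]
Step 9: ref 6 -> FAULT, evict 4, frames=[6,5,3]
At step 9: evicted page 4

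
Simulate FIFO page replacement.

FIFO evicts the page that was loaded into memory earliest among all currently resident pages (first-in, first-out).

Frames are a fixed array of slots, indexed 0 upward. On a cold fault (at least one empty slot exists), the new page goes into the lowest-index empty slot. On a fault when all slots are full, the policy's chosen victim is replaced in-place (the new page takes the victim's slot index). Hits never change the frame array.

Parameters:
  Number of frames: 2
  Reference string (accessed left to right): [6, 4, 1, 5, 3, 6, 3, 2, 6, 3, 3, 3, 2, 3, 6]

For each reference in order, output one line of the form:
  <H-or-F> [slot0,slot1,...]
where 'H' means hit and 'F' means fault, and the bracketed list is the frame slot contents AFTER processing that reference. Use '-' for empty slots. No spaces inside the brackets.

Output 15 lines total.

F [6,-]
F [6,4]
F [1,4]
F [1,5]
F [3,5]
F [3,6]
H [3,6]
F [2,6]
H [2,6]
F [2,3]
H [2,3]
H [2,3]
H [2,3]
H [2,3]
F [6,3]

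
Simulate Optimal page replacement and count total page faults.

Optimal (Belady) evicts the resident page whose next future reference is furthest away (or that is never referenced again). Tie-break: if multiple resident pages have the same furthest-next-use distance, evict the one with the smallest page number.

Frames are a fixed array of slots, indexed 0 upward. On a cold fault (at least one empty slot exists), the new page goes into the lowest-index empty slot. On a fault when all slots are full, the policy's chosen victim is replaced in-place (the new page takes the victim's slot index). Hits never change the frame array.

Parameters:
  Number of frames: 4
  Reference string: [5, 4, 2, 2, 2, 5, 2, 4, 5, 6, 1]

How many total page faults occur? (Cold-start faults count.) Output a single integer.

Step 0: ref 5 → FAULT, frames=[5,-,-,-]
Step 1: ref 4 → FAULT, frames=[5,4,-,-]
Step 2: ref 2 → FAULT, frames=[5,4,2,-]
Step 3: ref 2 → HIT, frames=[5,4,2,-]
Step 4: ref 2 → HIT, frames=[5,4,2,-]
Step 5: ref 5 → HIT, frames=[5,4,2,-]
Step 6: ref 2 → HIT, frames=[5,4,2,-]
Step 7: ref 4 → HIT, frames=[5,4,2,-]
Step 8: ref 5 → HIT, frames=[5,4,2,-]
Step 9: ref 6 → FAULT, frames=[5,4,2,6]
Step 10: ref 1 → FAULT (evict 2), frames=[5,4,1,6]
Total faults: 5

Answer: 5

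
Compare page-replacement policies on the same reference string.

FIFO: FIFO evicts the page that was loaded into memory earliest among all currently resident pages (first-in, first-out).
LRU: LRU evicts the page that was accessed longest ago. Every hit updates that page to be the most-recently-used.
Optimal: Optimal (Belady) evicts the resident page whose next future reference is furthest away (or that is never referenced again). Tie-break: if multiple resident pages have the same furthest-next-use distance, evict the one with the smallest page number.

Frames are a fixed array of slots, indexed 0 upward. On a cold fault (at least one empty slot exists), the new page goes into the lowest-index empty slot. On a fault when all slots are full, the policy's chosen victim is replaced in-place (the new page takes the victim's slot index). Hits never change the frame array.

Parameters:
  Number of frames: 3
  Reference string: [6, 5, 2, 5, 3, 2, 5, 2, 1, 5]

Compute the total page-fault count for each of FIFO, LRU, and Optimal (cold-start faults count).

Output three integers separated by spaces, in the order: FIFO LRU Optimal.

--- FIFO ---
  step 0: ref 6 -> FAULT, frames=[6,-,-] (faults so far: 1)
  step 1: ref 5 -> FAULT, frames=[6,5,-] (faults so far: 2)
  step 2: ref 2 -> FAULT, frames=[6,5,2] (faults so far: 3)
  step 3: ref 5 -> HIT, frames=[6,5,2] (faults so far: 3)
  step 4: ref 3 -> FAULT, evict 6, frames=[3,5,2] (faults so far: 4)
  step 5: ref 2 -> HIT, frames=[3,5,2] (faults so far: 4)
  step 6: ref 5 -> HIT, frames=[3,5,2] (faults so far: 4)
  step 7: ref 2 -> HIT, frames=[3,5,2] (faults so far: 4)
  step 8: ref 1 -> FAULT, evict 5, frames=[3,1,2] (faults so far: 5)
  step 9: ref 5 -> FAULT, evict 2, frames=[3,1,5] (faults so far: 6)
  FIFO total faults: 6
--- LRU ---
  step 0: ref 6 -> FAULT, frames=[6,-,-] (faults so far: 1)
  step 1: ref 5 -> FAULT, frames=[6,5,-] (faults so far: 2)
  step 2: ref 2 -> FAULT, frames=[6,5,2] (faults so far: 3)
  step 3: ref 5 -> HIT, frames=[6,5,2] (faults so far: 3)
  step 4: ref 3 -> FAULT, evict 6, frames=[3,5,2] (faults so far: 4)
  step 5: ref 2 -> HIT, frames=[3,5,2] (faults so far: 4)
  step 6: ref 5 -> HIT, frames=[3,5,2] (faults so far: 4)
  step 7: ref 2 -> HIT, frames=[3,5,2] (faults so far: 4)
  step 8: ref 1 -> FAULT, evict 3, frames=[1,5,2] (faults so far: 5)
  step 9: ref 5 -> HIT, frames=[1,5,2] (faults so far: 5)
  LRU total faults: 5
--- Optimal ---
  step 0: ref 6 -> FAULT, frames=[6,-,-] (faults so far: 1)
  step 1: ref 5 -> FAULT, frames=[6,5,-] (faults so far: 2)
  step 2: ref 2 -> FAULT, frames=[6,5,2] (faults so far: 3)
  step 3: ref 5 -> HIT, frames=[6,5,2] (faults so far: 3)
  step 4: ref 3 -> FAULT, evict 6, frames=[3,5,2] (faults so far: 4)
  step 5: ref 2 -> HIT, frames=[3,5,2] (faults so far: 4)
  step 6: ref 5 -> HIT, frames=[3,5,2] (faults so far: 4)
  step 7: ref 2 -> HIT, frames=[3,5,2] (faults so far: 4)
  step 8: ref 1 -> FAULT, evict 2, frames=[3,5,1] (faults so far: 5)
  step 9: ref 5 -> HIT, frames=[3,5,1] (faults so far: 5)
  Optimal total faults: 5

Answer: 6 5 5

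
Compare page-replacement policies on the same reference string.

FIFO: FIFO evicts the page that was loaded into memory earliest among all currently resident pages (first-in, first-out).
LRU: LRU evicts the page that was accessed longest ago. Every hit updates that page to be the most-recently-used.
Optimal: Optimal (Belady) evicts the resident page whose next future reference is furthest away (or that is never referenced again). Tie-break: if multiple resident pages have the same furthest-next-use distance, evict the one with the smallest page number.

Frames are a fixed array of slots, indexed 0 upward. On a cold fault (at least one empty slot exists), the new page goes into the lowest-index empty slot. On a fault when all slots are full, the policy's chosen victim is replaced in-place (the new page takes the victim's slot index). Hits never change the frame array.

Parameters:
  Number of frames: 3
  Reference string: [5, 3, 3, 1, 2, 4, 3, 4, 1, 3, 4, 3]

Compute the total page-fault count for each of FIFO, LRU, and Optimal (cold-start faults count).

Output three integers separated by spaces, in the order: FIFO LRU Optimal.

Answer: 7 7 5

Derivation:
--- FIFO ---
  step 0: ref 5 -> FAULT, frames=[5,-,-] (faults so far: 1)
  step 1: ref 3 -> FAULT, frames=[5,3,-] (faults so far: 2)
  step 2: ref 3 -> HIT, frames=[5,3,-] (faults so far: 2)
  step 3: ref 1 -> FAULT, frames=[5,3,1] (faults so far: 3)
  step 4: ref 2 -> FAULT, evict 5, frames=[2,3,1] (faults so far: 4)
  step 5: ref 4 -> FAULT, evict 3, frames=[2,4,1] (faults so far: 5)
  step 6: ref 3 -> FAULT, evict 1, frames=[2,4,3] (faults so far: 6)
  step 7: ref 4 -> HIT, frames=[2,4,3] (faults so far: 6)
  step 8: ref 1 -> FAULT, evict 2, frames=[1,4,3] (faults so far: 7)
  step 9: ref 3 -> HIT, frames=[1,4,3] (faults so far: 7)
  step 10: ref 4 -> HIT, frames=[1,4,3] (faults so far: 7)
  step 11: ref 3 -> HIT, frames=[1,4,3] (faults so far: 7)
  FIFO total faults: 7
--- LRU ---
  step 0: ref 5 -> FAULT, frames=[5,-,-] (faults so far: 1)
  step 1: ref 3 -> FAULT, frames=[5,3,-] (faults so far: 2)
  step 2: ref 3 -> HIT, frames=[5,3,-] (faults so far: 2)
  step 3: ref 1 -> FAULT, frames=[5,3,1] (faults so far: 3)
  step 4: ref 2 -> FAULT, evict 5, frames=[2,3,1] (faults so far: 4)
  step 5: ref 4 -> FAULT, evict 3, frames=[2,4,1] (faults so far: 5)
  step 6: ref 3 -> FAULT, evict 1, frames=[2,4,3] (faults so far: 6)
  step 7: ref 4 -> HIT, frames=[2,4,3] (faults so far: 6)
  step 8: ref 1 -> FAULT, evict 2, frames=[1,4,3] (faults so far: 7)
  step 9: ref 3 -> HIT, frames=[1,4,3] (faults so far: 7)
  step 10: ref 4 -> HIT, frames=[1,4,3] (faults so far: 7)
  step 11: ref 3 -> HIT, frames=[1,4,3] (faults so far: 7)
  LRU total faults: 7
--- Optimal ---
  step 0: ref 5 -> FAULT, frames=[5,-,-] (faults so far: 1)
  step 1: ref 3 -> FAULT, frames=[5,3,-] (faults so far: 2)
  step 2: ref 3 -> HIT, frames=[5,3,-] (faults so far: 2)
  step 3: ref 1 -> FAULT, frames=[5,3,1] (faults so far: 3)
  step 4: ref 2 -> FAULT, evict 5, frames=[2,3,1] (faults so far: 4)
  step 5: ref 4 -> FAULT, evict 2, frames=[4,3,1] (faults so far: 5)
  step 6: ref 3 -> HIT, frames=[4,3,1] (faults so far: 5)
  step 7: ref 4 -> HIT, frames=[4,3,1] (faults so far: 5)
  step 8: ref 1 -> HIT, frames=[4,3,1] (faults so far: 5)
  step 9: ref 3 -> HIT, frames=[4,3,1] (faults so far: 5)
  step 10: ref 4 -> HIT, frames=[4,3,1] (faults so far: 5)
  step 11: ref 3 -> HIT, frames=[4,3,1] (faults so far: 5)
  Optimal total faults: 5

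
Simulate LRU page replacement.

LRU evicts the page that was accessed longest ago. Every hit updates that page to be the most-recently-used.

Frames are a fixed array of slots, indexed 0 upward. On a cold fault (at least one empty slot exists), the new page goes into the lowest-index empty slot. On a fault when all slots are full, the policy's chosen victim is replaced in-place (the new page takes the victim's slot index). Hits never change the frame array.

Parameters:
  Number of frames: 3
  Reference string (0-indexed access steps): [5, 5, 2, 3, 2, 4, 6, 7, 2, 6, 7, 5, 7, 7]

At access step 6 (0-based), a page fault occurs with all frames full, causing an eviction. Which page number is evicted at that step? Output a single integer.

Step 0: ref 5 -> FAULT, frames=[5,-,-]
Step 1: ref 5 -> HIT, frames=[5,-,-]
Step 2: ref 2 -> FAULT, frames=[5,2,-]
Step 3: ref 3 -> FAULT, frames=[5,2,3]
Step 4: ref 2 -> HIT, frames=[5,2,3]
Step 5: ref 4 -> FAULT, evict 5, frames=[4,2,3]
Step 6: ref 6 -> FAULT, evict 3, frames=[4,2,6]
At step 6: evicted page 3

Answer: 3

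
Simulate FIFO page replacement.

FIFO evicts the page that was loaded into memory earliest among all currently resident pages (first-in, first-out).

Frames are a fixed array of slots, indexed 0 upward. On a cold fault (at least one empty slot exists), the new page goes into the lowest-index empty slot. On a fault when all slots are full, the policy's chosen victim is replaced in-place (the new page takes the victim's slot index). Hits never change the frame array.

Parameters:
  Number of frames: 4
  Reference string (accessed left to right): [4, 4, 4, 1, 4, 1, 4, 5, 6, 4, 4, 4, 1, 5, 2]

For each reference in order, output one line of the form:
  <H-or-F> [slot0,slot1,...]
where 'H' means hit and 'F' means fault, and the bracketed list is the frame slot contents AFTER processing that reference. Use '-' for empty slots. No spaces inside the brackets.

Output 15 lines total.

F [4,-,-,-]
H [4,-,-,-]
H [4,-,-,-]
F [4,1,-,-]
H [4,1,-,-]
H [4,1,-,-]
H [4,1,-,-]
F [4,1,5,-]
F [4,1,5,6]
H [4,1,5,6]
H [4,1,5,6]
H [4,1,5,6]
H [4,1,5,6]
H [4,1,5,6]
F [2,1,5,6]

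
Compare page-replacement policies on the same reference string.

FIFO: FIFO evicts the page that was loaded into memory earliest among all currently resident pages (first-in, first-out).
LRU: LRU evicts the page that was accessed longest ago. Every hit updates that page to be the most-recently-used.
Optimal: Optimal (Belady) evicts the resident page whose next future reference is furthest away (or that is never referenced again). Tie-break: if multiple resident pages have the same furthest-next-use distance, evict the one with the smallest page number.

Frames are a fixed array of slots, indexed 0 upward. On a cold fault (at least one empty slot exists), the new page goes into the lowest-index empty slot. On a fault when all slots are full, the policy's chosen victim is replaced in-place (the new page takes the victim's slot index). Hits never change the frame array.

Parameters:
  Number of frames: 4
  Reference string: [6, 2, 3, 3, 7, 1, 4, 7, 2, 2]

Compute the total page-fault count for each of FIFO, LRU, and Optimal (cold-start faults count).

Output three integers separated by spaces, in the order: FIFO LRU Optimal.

Answer: 7 7 6

Derivation:
--- FIFO ---
  step 0: ref 6 -> FAULT, frames=[6,-,-,-] (faults so far: 1)
  step 1: ref 2 -> FAULT, frames=[6,2,-,-] (faults so far: 2)
  step 2: ref 3 -> FAULT, frames=[6,2,3,-] (faults so far: 3)
  step 3: ref 3 -> HIT, frames=[6,2,3,-] (faults so far: 3)
  step 4: ref 7 -> FAULT, frames=[6,2,3,7] (faults so far: 4)
  step 5: ref 1 -> FAULT, evict 6, frames=[1,2,3,7] (faults so far: 5)
  step 6: ref 4 -> FAULT, evict 2, frames=[1,4,3,7] (faults so far: 6)
  step 7: ref 7 -> HIT, frames=[1,4,3,7] (faults so far: 6)
  step 8: ref 2 -> FAULT, evict 3, frames=[1,4,2,7] (faults so far: 7)
  step 9: ref 2 -> HIT, frames=[1,4,2,7] (faults so far: 7)
  FIFO total faults: 7
--- LRU ---
  step 0: ref 6 -> FAULT, frames=[6,-,-,-] (faults so far: 1)
  step 1: ref 2 -> FAULT, frames=[6,2,-,-] (faults so far: 2)
  step 2: ref 3 -> FAULT, frames=[6,2,3,-] (faults so far: 3)
  step 3: ref 3 -> HIT, frames=[6,2,3,-] (faults so far: 3)
  step 4: ref 7 -> FAULT, frames=[6,2,3,7] (faults so far: 4)
  step 5: ref 1 -> FAULT, evict 6, frames=[1,2,3,7] (faults so far: 5)
  step 6: ref 4 -> FAULT, evict 2, frames=[1,4,3,7] (faults so far: 6)
  step 7: ref 7 -> HIT, frames=[1,4,3,7] (faults so far: 6)
  step 8: ref 2 -> FAULT, evict 3, frames=[1,4,2,7] (faults so far: 7)
  step 9: ref 2 -> HIT, frames=[1,4,2,7] (faults so far: 7)
  LRU total faults: 7
--- Optimal ---
  step 0: ref 6 -> FAULT, frames=[6,-,-,-] (faults so far: 1)
  step 1: ref 2 -> FAULT, frames=[6,2,-,-] (faults so far: 2)
  step 2: ref 3 -> FAULT, frames=[6,2,3,-] (faults so far: 3)
  step 3: ref 3 -> HIT, frames=[6,2,3,-] (faults so far: 3)
  step 4: ref 7 -> FAULT, frames=[6,2,3,7] (faults so far: 4)
  step 5: ref 1 -> FAULT, evict 3, frames=[6,2,1,7] (faults so far: 5)
  step 6: ref 4 -> FAULT, evict 1, frames=[6,2,4,7] (faults so far: 6)
  step 7: ref 7 -> HIT, frames=[6,2,4,7] (faults so far: 6)
  step 8: ref 2 -> HIT, frames=[6,2,4,7] (faults so far: 6)
  step 9: ref 2 -> HIT, frames=[6,2,4,7] (faults so far: 6)
  Optimal total faults: 6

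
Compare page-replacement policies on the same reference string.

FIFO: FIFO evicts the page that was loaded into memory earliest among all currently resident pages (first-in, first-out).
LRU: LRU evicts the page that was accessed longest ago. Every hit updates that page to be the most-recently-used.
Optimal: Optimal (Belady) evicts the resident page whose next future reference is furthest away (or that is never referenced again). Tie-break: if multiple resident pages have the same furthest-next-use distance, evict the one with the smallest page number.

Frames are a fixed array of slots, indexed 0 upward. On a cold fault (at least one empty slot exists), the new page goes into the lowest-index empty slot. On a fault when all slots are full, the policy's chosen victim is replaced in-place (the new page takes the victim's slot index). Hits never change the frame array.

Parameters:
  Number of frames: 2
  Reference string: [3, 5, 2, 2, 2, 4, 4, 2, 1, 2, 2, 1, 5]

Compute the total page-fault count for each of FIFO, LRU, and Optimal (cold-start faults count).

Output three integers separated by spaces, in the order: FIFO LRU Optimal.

Answer: 7 6 6

Derivation:
--- FIFO ---
  step 0: ref 3 -> FAULT, frames=[3,-] (faults so far: 1)
  step 1: ref 5 -> FAULT, frames=[3,5] (faults so far: 2)
  step 2: ref 2 -> FAULT, evict 3, frames=[2,5] (faults so far: 3)
  step 3: ref 2 -> HIT, frames=[2,5] (faults so far: 3)
  step 4: ref 2 -> HIT, frames=[2,5] (faults so far: 3)
  step 5: ref 4 -> FAULT, evict 5, frames=[2,4] (faults so far: 4)
  step 6: ref 4 -> HIT, frames=[2,4] (faults so far: 4)
  step 7: ref 2 -> HIT, frames=[2,4] (faults so far: 4)
  step 8: ref 1 -> FAULT, evict 2, frames=[1,4] (faults so far: 5)
  step 9: ref 2 -> FAULT, evict 4, frames=[1,2] (faults so far: 6)
  step 10: ref 2 -> HIT, frames=[1,2] (faults so far: 6)
  step 11: ref 1 -> HIT, frames=[1,2] (faults so far: 6)
  step 12: ref 5 -> FAULT, evict 1, frames=[5,2] (faults so far: 7)
  FIFO total faults: 7
--- LRU ---
  step 0: ref 3 -> FAULT, frames=[3,-] (faults so far: 1)
  step 1: ref 5 -> FAULT, frames=[3,5] (faults so far: 2)
  step 2: ref 2 -> FAULT, evict 3, frames=[2,5] (faults so far: 3)
  step 3: ref 2 -> HIT, frames=[2,5] (faults so far: 3)
  step 4: ref 2 -> HIT, frames=[2,5] (faults so far: 3)
  step 5: ref 4 -> FAULT, evict 5, frames=[2,4] (faults so far: 4)
  step 6: ref 4 -> HIT, frames=[2,4] (faults so far: 4)
  step 7: ref 2 -> HIT, frames=[2,4] (faults so far: 4)
  step 8: ref 1 -> FAULT, evict 4, frames=[2,1] (faults so far: 5)
  step 9: ref 2 -> HIT, frames=[2,1] (faults so far: 5)
  step 10: ref 2 -> HIT, frames=[2,1] (faults so far: 5)
  step 11: ref 1 -> HIT, frames=[2,1] (faults so far: 5)
  step 12: ref 5 -> FAULT, evict 2, frames=[5,1] (faults so far: 6)
  LRU total faults: 6
--- Optimal ---
  step 0: ref 3 -> FAULT, frames=[3,-] (faults so far: 1)
  step 1: ref 5 -> FAULT, frames=[3,5] (faults so far: 2)
  step 2: ref 2 -> FAULT, evict 3, frames=[2,5] (faults so far: 3)
  step 3: ref 2 -> HIT, frames=[2,5] (faults so far: 3)
  step 4: ref 2 -> HIT, frames=[2,5] (faults so far: 3)
  step 5: ref 4 -> FAULT, evict 5, frames=[2,4] (faults so far: 4)
  step 6: ref 4 -> HIT, frames=[2,4] (faults so far: 4)
  step 7: ref 2 -> HIT, frames=[2,4] (faults so far: 4)
  step 8: ref 1 -> FAULT, evict 4, frames=[2,1] (faults so far: 5)
  step 9: ref 2 -> HIT, frames=[2,1] (faults so far: 5)
  step 10: ref 2 -> HIT, frames=[2,1] (faults so far: 5)
  step 11: ref 1 -> HIT, frames=[2,1] (faults so far: 5)
  step 12: ref 5 -> FAULT, evict 1, frames=[2,5] (faults so far: 6)
  Optimal total faults: 6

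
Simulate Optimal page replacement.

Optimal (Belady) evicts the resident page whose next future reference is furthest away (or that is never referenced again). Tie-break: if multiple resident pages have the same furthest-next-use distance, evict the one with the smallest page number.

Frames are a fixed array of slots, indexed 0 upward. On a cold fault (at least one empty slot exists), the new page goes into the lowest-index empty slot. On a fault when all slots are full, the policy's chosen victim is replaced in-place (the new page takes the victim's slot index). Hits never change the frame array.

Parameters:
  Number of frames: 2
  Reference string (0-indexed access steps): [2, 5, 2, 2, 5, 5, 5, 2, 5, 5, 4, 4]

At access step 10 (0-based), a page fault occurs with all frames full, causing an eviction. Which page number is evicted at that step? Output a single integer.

Step 0: ref 2 -> FAULT, frames=[2,-]
Step 1: ref 5 -> FAULT, frames=[2,5]
Step 2: ref 2 -> HIT, frames=[2,5]
Step 3: ref 2 -> HIT, frames=[2,5]
Step 4: ref 5 -> HIT, frames=[2,5]
Step 5: ref 5 -> HIT, frames=[2,5]
Step 6: ref 5 -> HIT, frames=[2,5]
Step 7: ref 2 -> HIT, frames=[2,5]
Step 8: ref 5 -> HIT, frames=[2,5]
Step 9: ref 5 -> HIT, frames=[2,5]
Step 10: ref 4 -> FAULT, evict 2, frames=[4,5]
At step 10: evicted page 2

Answer: 2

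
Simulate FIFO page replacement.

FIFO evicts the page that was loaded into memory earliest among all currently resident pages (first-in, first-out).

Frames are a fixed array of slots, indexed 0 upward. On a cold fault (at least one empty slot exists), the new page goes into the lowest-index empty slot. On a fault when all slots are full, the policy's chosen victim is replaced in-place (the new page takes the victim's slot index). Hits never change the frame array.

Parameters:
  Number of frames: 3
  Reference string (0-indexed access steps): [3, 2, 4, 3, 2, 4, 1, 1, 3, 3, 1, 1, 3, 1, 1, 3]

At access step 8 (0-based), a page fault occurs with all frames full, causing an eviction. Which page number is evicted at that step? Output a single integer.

Answer: 2

Derivation:
Step 0: ref 3 -> FAULT, frames=[3,-,-]
Step 1: ref 2 -> FAULT, frames=[3,2,-]
Step 2: ref 4 -> FAULT, frames=[3,2,4]
Step 3: ref 3 -> HIT, frames=[3,2,4]
Step 4: ref 2 -> HIT, frames=[3,2,4]
Step 5: ref 4 -> HIT, frames=[3,2,4]
Step 6: ref 1 -> FAULT, evict 3, frames=[1,2,4]
Step 7: ref 1 -> HIT, frames=[1,2,4]
Step 8: ref 3 -> FAULT, evict 2, frames=[1,3,4]
At step 8: evicted page 2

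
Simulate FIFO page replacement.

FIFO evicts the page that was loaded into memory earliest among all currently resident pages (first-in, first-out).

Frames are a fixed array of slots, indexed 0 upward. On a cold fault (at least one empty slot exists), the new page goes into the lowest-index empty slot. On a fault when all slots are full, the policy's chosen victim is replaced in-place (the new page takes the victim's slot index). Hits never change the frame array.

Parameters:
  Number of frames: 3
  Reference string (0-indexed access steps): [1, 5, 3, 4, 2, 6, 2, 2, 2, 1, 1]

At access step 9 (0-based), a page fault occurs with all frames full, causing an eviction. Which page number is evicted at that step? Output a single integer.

Answer: 4

Derivation:
Step 0: ref 1 -> FAULT, frames=[1,-,-]
Step 1: ref 5 -> FAULT, frames=[1,5,-]
Step 2: ref 3 -> FAULT, frames=[1,5,3]
Step 3: ref 4 -> FAULT, evict 1, frames=[4,5,3]
Step 4: ref 2 -> FAULT, evict 5, frames=[4,2,3]
Step 5: ref 6 -> FAULT, evict 3, frames=[4,2,6]
Step 6: ref 2 -> HIT, frames=[4,2,6]
Step 7: ref 2 -> HIT, frames=[4,2,6]
Step 8: ref 2 -> HIT, frames=[4,2,6]
Step 9: ref 1 -> FAULT, evict 4, frames=[1,2,6]
At step 9: evicted page 4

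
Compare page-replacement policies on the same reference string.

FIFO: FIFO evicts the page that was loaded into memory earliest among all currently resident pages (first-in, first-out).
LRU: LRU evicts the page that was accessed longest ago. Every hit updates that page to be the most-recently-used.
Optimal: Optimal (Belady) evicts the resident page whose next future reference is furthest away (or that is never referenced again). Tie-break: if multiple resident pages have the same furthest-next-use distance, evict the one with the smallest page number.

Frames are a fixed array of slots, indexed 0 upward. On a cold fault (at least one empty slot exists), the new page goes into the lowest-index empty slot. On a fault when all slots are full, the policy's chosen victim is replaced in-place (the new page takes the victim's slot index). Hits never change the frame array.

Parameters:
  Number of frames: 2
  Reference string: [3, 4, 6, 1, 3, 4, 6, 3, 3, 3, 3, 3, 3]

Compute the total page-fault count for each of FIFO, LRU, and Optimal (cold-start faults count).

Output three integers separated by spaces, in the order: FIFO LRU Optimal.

--- FIFO ---
  step 0: ref 3 -> FAULT, frames=[3,-] (faults so far: 1)
  step 1: ref 4 -> FAULT, frames=[3,4] (faults so far: 2)
  step 2: ref 6 -> FAULT, evict 3, frames=[6,4] (faults so far: 3)
  step 3: ref 1 -> FAULT, evict 4, frames=[6,1] (faults so far: 4)
  step 4: ref 3 -> FAULT, evict 6, frames=[3,1] (faults so far: 5)
  step 5: ref 4 -> FAULT, evict 1, frames=[3,4] (faults so far: 6)
  step 6: ref 6 -> FAULT, evict 3, frames=[6,4] (faults so far: 7)
  step 7: ref 3 -> FAULT, evict 4, frames=[6,3] (faults so far: 8)
  step 8: ref 3 -> HIT, frames=[6,3] (faults so far: 8)
  step 9: ref 3 -> HIT, frames=[6,3] (faults so far: 8)
  step 10: ref 3 -> HIT, frames=[6,3] (faults so far: 8)
  step 11: ref 3 -> HIT, frames=[6,3] (faults so far: 8)
  step 12: ref 3 -> HIT, frames=[6,3] (faults so far: 8)
  FIFO total faults: 8
--- LRU ---
  step 0: ref 3 -> FAULT, frames=[3,-] (faults so far: 1)
  step 1: ref 4 -> FAULT, frames=[3,4] (faults so far: 2)
  step 2: ref 6 -> FAULT, evict 3, frames=[6,4] (faults so far: 3)
  step 3: ref 1 -> FAULT, evict 4, frames=[6,1] (faults so far: 4)
  step 4: ref 3 -> FAULT, evict 6, frames=[3,1] (faults so far: 5)
  step 5: ref 4 -> FAULT, evict 1, frames=[3,4] (faults so far: 6)
  step 6: ref 6 -> FAULT, evict 3, frames=[6,4] (faults so far: 7)
  step 7: ref 3 -> FAULT, evict 4, frames=[6,3] (faults so far: 8)
  step 8: ref 3 -> HIT, frames=[6,3] (faults so far: 8)
  step 9: ref 3 -> HIT, frames=[6,3] (faults so far: 8)
  step 10: ref 3 -> HIT, frames=[6,3] (faults so far: 8)
  step 11: ref 3 -> HIT, frames=[6,3] (faults so far: 8)
  step 12: ref 3 -> HIT, frames=[6,3] (faults so far: 8)
  LRU total faults: 8
--- Optimal ---
  step 0: ref 3 -> FAULT, frames=[3,-] (faults so far: 1)
  step 1: ref 4 -> FAULT, frames=[3,4] (faults so far: 2)
  step 2: ref 6 -> FAULT, evict 4, frames=[3,6] (faults so far: 3)
  step 3: ref 1 -> FAULT, evict 6, frames=[3,1] (faults so far: 4)
  step 4: ref 3 -> HIT, frames=[3,1] (faults so far: 4)
  step 5: ref 4 -> FAULT, evict 1, frames=[3,4] (faults so far: 5)
  step 6: ref 6 -> FAULT, evict 4, frames=[3,6] (faults so far: 6)
  step 7: ref 3 -> HIT, frames=[3,6] (faults so far: 6)
  step 8: ref 3 -> HIT, frames=[3,6] (faults so far: 6)
  step 9: ref 3 -> HIT, frames=[3,6] (faults so far: 6)
  step 10: ref 3 -> HIT, frames=[3,6] (faults so far: 6)
  step 11: ref 3 -> HIT, frames=[3,6] (faults so far: 6)
  step 12: ref 3 -> HIT, frames=[3,6] (faults so far: 6)
  Optimal total faults: 6

Answer: 8 8 6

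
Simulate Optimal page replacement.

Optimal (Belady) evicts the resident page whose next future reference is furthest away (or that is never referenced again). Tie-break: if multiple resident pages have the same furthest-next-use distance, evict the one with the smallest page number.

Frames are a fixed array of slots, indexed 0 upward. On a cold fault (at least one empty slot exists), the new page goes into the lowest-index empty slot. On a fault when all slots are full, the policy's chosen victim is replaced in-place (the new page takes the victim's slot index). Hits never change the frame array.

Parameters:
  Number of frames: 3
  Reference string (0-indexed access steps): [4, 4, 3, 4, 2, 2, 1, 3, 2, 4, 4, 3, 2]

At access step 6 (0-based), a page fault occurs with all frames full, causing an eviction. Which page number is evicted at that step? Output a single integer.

Step 0: ref 4 -> FAULT, frames=[4,-,-]
Step 1: ref 4 -> HIT, frames=[4,-,-]
Step 2: ref 3 -> FAULT, frames=[4,3,-]
Step 3: ref 4 -> HIT, frames=[4,3,-]
Step 4: ref 2 -> FAULT, frames=[4,3,2]
Step 5: ref 2 -> HIT, frames=[4,3,2]
Step 6: ref 1 -> FAULT, evict 4, frames=[1,3,2]
At step 6: evicted page 4

Answer: 4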